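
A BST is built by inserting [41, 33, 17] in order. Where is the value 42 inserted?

Starting tree (level order): [41, 33, None, 17]
Insertion path: 41
Result: insert 42 as right child of 41
Final tree (level order): [41, 33, 42, 17]


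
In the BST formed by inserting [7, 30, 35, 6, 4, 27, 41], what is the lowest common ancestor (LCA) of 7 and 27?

Tree insertion order: [7, 30, 35, 6, 4, 27, 41]
Tree (level-order array): [7, 6, 30, 4, None, 27, 35, None, None, None, None, None, 41]
In a BST, the LCA of p=7, q=27 is the first node v on the
root-to-leaf path with p <= v <= q (go left if both < v, right if both > v).
Walk from root:
  at 7: 7 <= 7 <= 27, this is the LCA
LCA = 7


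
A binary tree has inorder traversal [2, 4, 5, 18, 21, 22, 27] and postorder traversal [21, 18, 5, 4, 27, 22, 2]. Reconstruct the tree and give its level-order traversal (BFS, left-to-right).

Inorder:   [2, 4, 5, 18, 21, 22, 27]
Postorder: [21, 18, 5, 4, 27, 22, 2]
Algorithm: postorder visits root last, so walk postorder right-to-left;
each value is the root of the current inorder slice — split it at that
value, recurse on the right subtree first, then the left.
Recursive splits:
  root=2; inorder splits into left=[], right=[4, 5, 18, 21, 22, 27]
  root=22; inorder splits into left=[4, 5, 18, 21], right=[27]
  root=27; inorder splits into left=[], right=[]
  root=4; inorder splits into left=[], right=[5, 18, 21]
  root=5; inorder splits into left=[], right=[18, 21]
  root=18; inorder splits into left=[], right=[21]
  root=21; inorder splits into left=[], right=[]
Reconstructed level-order: [2, 22, 4, 27, 5, 18, 21]


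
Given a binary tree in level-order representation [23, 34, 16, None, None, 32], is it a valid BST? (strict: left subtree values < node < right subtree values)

Level-order array: [23, 34, 16, None, None, 32]
Validate using subtree bounds (lo, hi): at each node, require lo < value < hi,
then recurse left with hi=value and right with lo=value.
Preorder trace (stopping at first violation):
  at node 23 with bounds (-inf, +inf): OK
  at node 34 with bounds (-inf, 23): VIOLATION
Node 34 violates its bound: not (-inf < 34 < 23).
Result: Not a valid BST


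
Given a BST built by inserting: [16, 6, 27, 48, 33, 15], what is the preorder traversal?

Tree insertion order: [16, 6, 27, 48, 33, 15]
Tree (level-order array): [16, 6, 27, None, 15, None, 48, None, None, 33]
Preorder traversal: [16, 6, 15, 27, 48, 33]


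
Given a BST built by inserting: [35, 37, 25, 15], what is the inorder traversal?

Tree insertion order: [35, 37, 25, 15]
Tree (level-order array): [35, 25, 37, 15]
Inorder traversal: [15, 25, 35, 37]


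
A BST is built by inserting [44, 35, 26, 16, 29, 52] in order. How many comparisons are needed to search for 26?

Search path for 26: 44 -> 35 -> 26
Found: True
Comparisons: 3


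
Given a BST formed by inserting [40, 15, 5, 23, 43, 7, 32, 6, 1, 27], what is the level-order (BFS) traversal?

Tree insertion order: [40, 15, 5, 23, 43, 7, 32, 6, 1, 27]
Tree (level-order array): [40, 15, 43, 5, 23, None, None, 1, 7, None, 32, None, None, 6, None, 27]
BFS from the root, enqueuing left then right child of each popped node:
  queue [40] -> pop 40, enqueue [15, 43], visited so far: [40]
  queue [15, 43] -> pop 15, enqueue [5, 23], visited so far: [40, 15]
  queue [43, 5, 23] -> pop 43, enqueue [none], visited so far: [40, 15, 43]
  queue [5, 23] -> pop 5, enqueue [1, 7], visited so far: [40, 15, 43, 5]
  queue [23, 1, 7] -> pop 23, enqueue [32], visited so far: [40, 15, 43, 5, 23]
  queue [1, 7, 32] -> pop 1, enqueue [none], visited so far: [40, 15, 43, 5, 23, 1]
  queue [7, 32] -> pop 7, enqueue [6], visited so far: [40, 15, 43, 5, 23, 1, 7]
  queue [32, 6] -> pop 32, enqueue [27], visited so far: [40, 15, 43, 5, 23, 1, 7, 32]
  queue [6, 27] -> pop 6, enqueue [none], visited so far: [40, 15, 43, 5, 23, 1, 7, 32, 6]
  queue [27] -> pop 27, enqueue [none], visited so far: [40, 15, 43, 5, 23, 1, 7, 32, 6, 27]
Result: [40, 15, 43, 5, 23, 1, 7, 32, 6, 27]


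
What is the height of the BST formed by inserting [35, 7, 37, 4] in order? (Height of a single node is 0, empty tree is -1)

Insertion order: [35, 7, 37, 4]
Tree (level-order array): [35, 7, 37, 4]
Compute height bottom-up (empty subtree = -1):
  height(4) = 1 + max(-1, -1) = 0
  height(7) = 1 + max(0, -1) = 1
  height(37) = 1 + max(-1, -1) = 0
  height(35) = 1 + max(1, 0) = 2
Height = 2


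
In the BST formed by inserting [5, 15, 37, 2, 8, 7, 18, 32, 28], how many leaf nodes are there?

Tree built from: [5, 15, 37, 2, 8, 7, 18, 32, 28]
Tree (level-order array): [5, 2, 15, None, None, 8, 37, 7, None, 18, None, None, None, None, 32, 28]
Rule: A leaf has 0 children.
Per-node child counts:
  node 5: 2 child(ren)
  node 2: 0 child(ren)
  node 15: 2 child(ren)
  node 8: 1 child(ren)
  node 7: 0 child(ren)
  node 37: 1 child(ren)
  node 18: 1 child(ren)
  node 32: 1 child(ren)
  node 28: 0 child(ren)
Matching nodes: [2, 7, 28]
Count of leaf nodes: 3


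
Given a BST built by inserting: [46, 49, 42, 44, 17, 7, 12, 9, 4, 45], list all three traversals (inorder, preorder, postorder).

Tree insertion order: [46, 49, 42, 44, 17, 7, 12, 9, 4, 45]
Tree (level-order array): [46, 42, 49, 17, 44, None, None, 7, None, None, 45, 4, 12, None, None, None, None, 9]
Inorder (L, root, R): [4, 7, 9, 12, 17, 42, 44, 45, 46, 49]
Preorder (root, L, R): [46, 42, 17, 7, 4, 12, 9, 44, 45, 49]
Postorder (L, R, root): [4, 9, 12, 7, 17, 45, 44, 42, 49, 46]


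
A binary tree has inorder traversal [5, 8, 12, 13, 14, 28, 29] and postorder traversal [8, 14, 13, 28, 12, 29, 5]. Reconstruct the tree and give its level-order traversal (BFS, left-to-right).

Inorder:   [5, 8, 12, 13, 14, 28, 29]
Postorder: [8, 14, 13, 28, 12, 29, 5]
Algorithm: postorder visits root last, so walk postorder right-to-left;
each value is the root of the current inorder slice — split it at that
value, recurse on the right subtree first, then the left.
Recursive splits:
  root=5; inorder splits into left=[], right=[8, 12, 13, 14, 28, 29]
  root=29; inorder splits into left=[8, 12, 13, 14, 28], right=[]
  root=12; inorder splits into left=[8], right=[13, 14, 28]
  root=28; inorder splits into left=[13, 14], right=[]
  root=13; inorder splits into left=[], right=[14]
  root=14; inorder splits into left=[], right=[]
  root=8; inorder splits into left=[], right=[]
Reconstructed level-order: [5, 29, 12, 8, 28, 13, 14]


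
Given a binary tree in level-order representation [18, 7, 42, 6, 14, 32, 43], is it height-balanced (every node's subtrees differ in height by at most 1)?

Tree (level-order array): [18, 7, 42, 6, 14, 32, 43]
Definition: a tree is height-balanced if, at every node, |h(left) - h(right)| <= 1 (empty subtree has height -1).
Bottom-up per-node check:
  node 6: h_left=-1, h_right=-1, diff=0 [OK], height=0
  node 14: h_left=-1, h_right=-1, diff=0 [OK], height=0
  node 7: h_left=0, h_right=0, diff=0 [OK], height=1
  node 32: h_left=-1, h_right=-1, diff=0 [OK], height=0
  node 43: h_left=-1, h_right=-1, diff=0 [OK], height=0
  node 42: h_left=0, h_right=0, diff=0 [OK], height=1
  node 18: h_left=1, h_right=1, diff=0 [OK], height=2
All nodes satisfy the balance condition.
Result: Balanced


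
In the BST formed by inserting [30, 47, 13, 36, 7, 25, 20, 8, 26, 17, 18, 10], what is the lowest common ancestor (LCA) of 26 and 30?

Tree insertion order: [30, 47, 13, 36, 7, 25, 20, 8, 26, 17, 18, 10]
Tree (level-order array): [30, 13, 47, 7, 25, 36, None, None, 8, 20, 26, None, None, None, 10, 17, None, None, None, None, None, None, 18]
In a BST, the LCA of p=26, q=30 is the first node v on the
root-to-leaf path with p <= v <= q (go left if both < v, right if both > v).
Walk from root:
  at 30: 26 <= 30 <= 30, this is the LCA
LCA = 30


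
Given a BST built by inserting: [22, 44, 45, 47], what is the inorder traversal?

Tree insertion order: [22, 44, 45, 47]
Tree (level-order array): [22, None, 44, None, 45, None, 47]
Inorder traversal: [22, 44, 45, 47]


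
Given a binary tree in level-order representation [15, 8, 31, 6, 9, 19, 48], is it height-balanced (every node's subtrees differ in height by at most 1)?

Tree (level-order array): [15, 8, 31, 6, 9, 19, 48]
Definition: a tree is height-balanced if, at every node, |h(left) - h(right)| <= 1 (empty subtree has height -1).
Bottom-up per-node check:
  node 6: h_left=-1, h_right=-1, diff=0 [OK], height=0
  node 9: h_left=-1, h_right=-1, diff=0 [OK], height=0
  node 8: h_left=0, h_right=0, diff=0 [OK], height=1
  node 19: h_left=-1, h_right=-1, diff=0 [OK], height=0
  node 48: h_left=-1, h_right=-1, diff=0 [OK], height=0
  node 31: h_left=0, h_right=0, diff=0 [OK], height=1
  node 15: h_left=1, h_right=1, diff=0 [OK], height=2
All nodes satisfy the balance condition.
Result: Balanced


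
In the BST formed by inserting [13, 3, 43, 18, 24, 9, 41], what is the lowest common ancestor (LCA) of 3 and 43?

Tree insertion order: [13, 3, 43, 18, 24, 9, 41]
Tree (level-order array): [13, 3, 43, None, 9, 18, None, None, None, None, 24, None, 41]
In a BST, the LCA of p=3, q=43 is the first node v on the
root-to-leaf path with p <= v <= q (go left if both < v, right if both > v).
Walk from root:
  at 13: 3 <= 13 <= 43, this is the LCA
LCA = 13


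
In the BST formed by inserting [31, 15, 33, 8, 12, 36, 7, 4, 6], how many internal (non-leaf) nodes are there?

Tree built from: [31, 15, 33, 8, 12, 36, 7, 4, 6]
Tree (level-order array): [31, 15, 33, 8, None, None, 36, 7, 12, None, None, 4, None, None, None, None, 6]
Rule: An internal node has at least one child.
Per-node child counts:
  node 31: 2 child(ren)
  node 15: 1 child(ren)
  node 8: 2 child(ren)
  node 7: 1 child(ren)
  node 4: 1 child(ren)
  node 6: 0 child(ren)
  node 12: 0 child(ren)
  node 33: 1 child(ren)
  node 36: 0 child(ren)
Matching nodes: [31, 15, 8, 7, 4, 33]
Count of internal (non-leaf) nodes: 6


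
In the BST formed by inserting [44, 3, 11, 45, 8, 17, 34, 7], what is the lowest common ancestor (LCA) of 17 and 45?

Tree insertion order: [44, 3, 11, 45, 8, 17, 34, 7]
Tree (level-order array): [44, 3, 45, None, 11, None, None, 8, 17, 7, None, None, 34]
In a BST, the LCA of p=17, q=45 is the first node v on the
root-to-leaf path with p <= v <= q (go left if both < v, right if both > v).
Walk from root:
  at 44: 17 <= 44 <= 45, this is the LCA
LCA = 44


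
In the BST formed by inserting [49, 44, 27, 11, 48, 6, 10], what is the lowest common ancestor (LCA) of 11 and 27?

Tree insertion order: [49, 44, 27, 11, 48, 6, 10]
Tree (level-order array): [49, 44, None, 27, 48, 11, None, None, None, 6, None, None, 10]
In a BST, the LCA of p=11, q=27 is the first node v on the
root-to-leaf path with p <= v <= q (go left if both < v, right if both > v).
Walk from root:
  at 49: both 11 and 27 < 49, go left
  at 44: both 11 and 27 < 44, go left
  at 27: 11 <= 27 <= 27, this is the LCA
LCA = 27


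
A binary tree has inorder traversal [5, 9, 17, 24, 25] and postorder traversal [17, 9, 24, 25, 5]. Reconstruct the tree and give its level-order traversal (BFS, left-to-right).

Inorder:   [5, 9, 17, 24, 25]
Postorder: [17, 9, 24, 25, 5]
Algorithm: postorder visits root last, so walk postorder right-to-left;
each value is the root of the current inorder slice — split it at that
value, recurse on the right subtree first, then the left.
Recursive splits:
  root=5; inorder splits into left=[], right=[9, 17, 24, 25]
  root=25; inorder splits into left=[9, 17, 24], right=[]
  root=24; inorder splits into left=[9, 17], right=[]
  root=9; inorder splits into left=[], right=[17]
  root=17; inorder splits into left=[], right=[]
Reconstructed level-order: [5, 25, 24, 9, 17]


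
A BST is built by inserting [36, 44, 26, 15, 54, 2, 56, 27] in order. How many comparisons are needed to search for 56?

Search path for 56: 36 -> 44 -> 54 -> 56
Found: True
Comparisons: 4


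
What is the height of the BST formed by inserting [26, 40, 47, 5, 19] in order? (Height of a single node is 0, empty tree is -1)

Insertion order: [26, 40, 47, 5, 19]
Tree (level-order array): [26, 5, 40, None, 19, None, 47]
Compute height bottom-up (empty subtree = -1):
  height(19) = 1 + max(-1, -1) = 0
  height(5) = 1 + max(-1, 0) = 1
  height(47) = 1 + max(-1, -1) = 0
  height(40) = 1 + max(-1, 0) = 1
  height(26) = 1 + max(1, 1) = 2
Height = 2


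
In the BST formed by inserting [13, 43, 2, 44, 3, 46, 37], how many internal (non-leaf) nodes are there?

Tree built from: [13, 43, 2, 44, 3, 46, 37]
Tree (level-order array): [13, 2, 43, None, 3, 37, 44, None, None, None, None, None, 46]
Rule: An internal node has at least one child.
Per-node child counts:
  node 13: 2 child(ren)
  node 2: 1 child(ren)
  node 3: 0 child(ren)
  node 43: 2 child(ren)
  node 37: 0 child(ren)
  node 44: 1 child(ren)
  node 46: 0 child(ren)
Matching nodes: [13, 2, 43, 44]
Count of internal (non-leaf) nodes: 4


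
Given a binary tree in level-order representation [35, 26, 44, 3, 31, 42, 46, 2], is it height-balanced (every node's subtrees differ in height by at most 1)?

Tree (level-order array): [35, 26, 44, 3, 31, 42, 46, 2]
Definition: a tree is height-balanced if, at every node, |h(left) - h(right)| <= 1 (empty subtree has height -1).
Bottom-up per-node check:
  node 2: h_left=-1, h_right=-1, diff=0 [OK], height=0
  node 3: h_left=0, h_right=-1, diff=1 [OK], height=1
  node 31: h_left=-1, h_right=-1, diff=0 [OK], height=0
  node 26: h_left=1, h_right=0, diff=1 [OK], height=2
  node 42: h_left=-1, h_right=-1, diff=0 [OK], height=0
  node 46: h_left=-1, h_right=-1, diff=0 [OK], height=0
  node 44: h_left=0, h_right=0, diff=0 [OK], height=1
  node 35: h_left=2, h_right=1, diff=1 [OK], height=3
All nodes satisfy the balance condition.
Result: Balanced


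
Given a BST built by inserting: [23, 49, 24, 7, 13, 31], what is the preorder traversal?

Tree insertion order: [23, 49, 24, 7, 13, 31]
Tree (level-order array): [23, 7, 49, None, 13, 24, None, None, None, None, 31]
Preorder traversal: [23, 7, 13, 49, 24, 31]


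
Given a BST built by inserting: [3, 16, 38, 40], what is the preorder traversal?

Tree insertion order: [3, 16, 38, 40]
Tree (level-order array): [3, None, 16, None, 38, None, 40]
Preorder traversal: [3, 16, 38, 40]


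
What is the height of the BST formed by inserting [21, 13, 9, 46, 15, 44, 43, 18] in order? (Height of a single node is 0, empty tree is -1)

Insertion order: [21, 13, 9, 46, 15, 44, 43, 18]
Tree (level-order array): [21, 13, 46, 9, 15, 44, None, None, None, None, 18, 43]
Compute height bottom-up (empty subtree = -1):
  height(9) = 1 + max(-1, -1) = 0
  height(18) = 1 + max(-1, -1) = 0
  height(15) = 1 + max(-1, 0) = 1
  height(13) = 1 + max(0, 1) = 2
  height(43) = 1 + max(-1, -1) = 0
  height(44) = 1 + max(0, -1) = 1
  height(46) = 1 + max(1, -1) = 2
  height(21) = 1 + max(2, 2) = 3
Height = 3


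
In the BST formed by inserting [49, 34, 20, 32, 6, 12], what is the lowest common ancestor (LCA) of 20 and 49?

Tree insertion order: [49, 34, 20, 32, 6, 12]
Tree (level-order array): [49, 34, None, 20, None, 6, 32, None, 12]
In a BST, the LCA of p=20, q=49 is the first node v on the
root-to-leaf path with p <= v <= q (go left if both < v, right if both > v).
Walk from root:
  at 49: 20 <= 49 <= 49, this is the LCA
LCA = 49


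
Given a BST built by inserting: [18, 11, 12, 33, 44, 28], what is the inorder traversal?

Tree insertion order: [18, 11, 12, 33, 44, 28]
Tree (level-order array): [18, 11, 33, None, 12, 28, 44]
Inorder traversal: [11, 12, 18, 28, 33, 44]


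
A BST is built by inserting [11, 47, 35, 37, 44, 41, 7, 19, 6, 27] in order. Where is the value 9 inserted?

Starting tree (level order): [11, 7, 47, 6, None, 35, None, None, None, 19, 37, None, 27, None, 44, None, None, 41]
Insertion path: 11 -> 7
Result: insert 9 as right child of 7
Final tree (level order): [11, 7, 47, 6, 9, 35, None, None, None, None, None, 19, 37, None, 27, None, 44, None, None, 41]


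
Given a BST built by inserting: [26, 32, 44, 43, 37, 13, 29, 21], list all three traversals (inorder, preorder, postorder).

Tree insertion order: [26, 32, 44, 43, 37, 13, 29, 21]
Tree (level-order array): [26, 13, 32, None, 21, 29, 44, None, None, None, None, 43, None, 37]
Inorder (L, root, R): [13, 21, 26, 29, 32, 37, 43, 44]
Preorder (root, L, R): [26, 13, 21, 32, 29, 44, 43, 37]
Postorder (L, R, root): [21, 13, 29, 37, 43, 44, 32, 26]


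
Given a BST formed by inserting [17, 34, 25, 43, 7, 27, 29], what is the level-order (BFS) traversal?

Tree insertion order: [17, 34, 25, 43, 7, 27, 29]
Tree (level-order array): [17, 7, 34, None, None, 25, 43, None, 27, None, None, None, 29]
BFS from the root, enqueuing left then right child of each popped node:
  queue [17] -> pop 17, enqueue [7, 34], visited so far: [17]
  queue [7, 34] -> pop 7, enqueue [none], visited so far: [17, 7]
  queue [34] -> pop 34, enqueue [25, 43], visited so far: [17, 7, 34]
  queue [25, 43] -> pop 25, enqueue [27], visited so far: [17, 7, 34, 25]
  queue [43, 27] -> pop 43, enqueue [none], visited so far: [17, 7, 34, 25, 43]
  queue [27] -> pop 27, enqueue [29], visited so far: [17, 7, 34, 25, 43, 27]
  queue [29] -> pop 29, enqueue [none], visited so far: [17, 7, 34, 25, 43, 27, 29]
Result: [17, 7, 34, 25, 43, 27, 29]


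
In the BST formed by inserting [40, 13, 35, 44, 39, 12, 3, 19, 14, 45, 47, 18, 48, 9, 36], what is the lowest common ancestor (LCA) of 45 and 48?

Tree insertion order: [40, 13, 35, 44, 39, 12, 3, 19, 14, 45, 47, 18, 48, 9, 36]
Tree (level-order array): [40, 13, 44, 12, 35, None, 45, 3, None, 19, 39, None, 47, None, 9, 14, None, 36, None, None, 48, None, None, None, 18]
In a BST, the LCA of p=45, q=48 is the first node v on the
root-to-leaf path with p <= v <= q (go left if both < v, right if both > v).
Walk from root:
  at 40: both 45 and 48 > 40, go right
  at 44: both 45 and 48 > 44, go right
  at 45: 45 <= 45 <= 48, this is the LCA
LCA = 45


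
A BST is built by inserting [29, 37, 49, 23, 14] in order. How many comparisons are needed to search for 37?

Search path for 37: 29 -> 37
Found: True
Comparisons: 2


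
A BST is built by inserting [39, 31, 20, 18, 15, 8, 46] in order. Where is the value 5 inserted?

Starting tree (level order): [39, 31, 46, 20, None, None, None, 18, None, 15, None, 8]
Insertion path: 39 -> 31 -> 20 -> 18 -> 15 -> 8
Result: insert 5 as left child of 8
Final tree (level order): [39, 31, 46, 20, None, None, None, 18, None, 15, None, 8, None, 5]


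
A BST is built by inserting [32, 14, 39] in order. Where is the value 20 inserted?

Starting tree (level order): [32, 14, 39]
Insertion path: 32 -> 14
Result: insert 20 as right child of 14
Final tree (level order): [32, 14, 39, None, 20]


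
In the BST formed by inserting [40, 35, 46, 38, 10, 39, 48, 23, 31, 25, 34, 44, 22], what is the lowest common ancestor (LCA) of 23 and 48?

Tree insertion order: [40, 35, 46, 38, 10, 39, 48, 23, 31, 25, 34, 44, 22]
Tree (level-order array): [40, 35, 46, 10, 38, 44, 48, None, 23, None, 39, None, None, None, None, 22, 31, None, None, None, None, 25, 34]
In a BST, the LCA of p=23, q=48 is the first node v on the
root-to-leaf path with p <= v <= q (go left if both < v, right if both > v).
Walk from root:
  at 40: 23 <= 40 <= 48, this is the LCA
LCA = 40


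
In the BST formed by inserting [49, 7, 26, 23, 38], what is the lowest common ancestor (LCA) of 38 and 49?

Tree insertion order: [49, 7, 26, 23, 38]
Tree (level-order array): [49, 7, None, None, 26, 23, 38]
In a BST, the LCA of p=38, q=49 is the first node v on the
root-to-leaf path with p <= v <= q (go left if both < v, right if both > v).
Walk from root:
  at 49: 38 <= 49 <= 49, this is the LCA
LCA = 49


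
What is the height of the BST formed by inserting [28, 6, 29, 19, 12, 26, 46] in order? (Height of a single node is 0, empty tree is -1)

Insertion order: [28, 6, 29, 19, 12, 26, 46]
Tree (level-order array): [28, 6, 29, None, 19, None, 46, 12, 26]
Compute height bottom-up (empty subtree = -1):
  height(12) = 1 + max(-1, -1) = 0
  height(26) = 1 + max(-1, -1) = 0
  height(19) = 1 + max(0, 0) = 1
  height(6) = 1 + max(-1, 1) = 2
  height(46) = 1 + max(-1, -1) = 0
  height(29) = 1 + max(-1, 0) = 1
  height(28) = 1 + max(2, 1) = 3
Height = 3


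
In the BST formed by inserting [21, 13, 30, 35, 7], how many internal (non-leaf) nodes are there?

Tree built from: [21, 13, 30, 35, 7]
Tree (level-order array): [21, 13, 30, 7, None, None, 35]
Rule: An internal node has at least one child.
Per-node child counts:
  node 21: 2 child(ren)
  node 13: 1 child(ren)
  node 7: 0 child(ren)
  node 30: 1 child(ren)
  node 35: 0 child(ren)
Matching nodes: [21, 13, 30]
Count of internal (non-leaf) nodes: 3


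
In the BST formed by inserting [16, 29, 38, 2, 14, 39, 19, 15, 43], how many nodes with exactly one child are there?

Tree built from: [16, 29, 38, 2, 14, 39, 19, 15, 43]
Tree (level-order array): [16, 2, 29, None, 14, 19, 38, None, 15, None, None, None, 39, None, None, None, 43]
Rule: These are nodes with exactly 1 non-null child.
Per-node child counts:
  node 16: 2 child(ren)
  node 2: 1 child(ren)
  node 14: 1 child(ren)
  node 15: 0 child(ren)
  node 29: 2 child(ren)
  node 19: 0 child(ren)
  node 38: 1 child(ren)
  node 39: 1 child(ren)
  node 43: 0 child(ren)
Matching nodes: [2, 14, 38, 39]
Count of nodes with exactly one child: 4


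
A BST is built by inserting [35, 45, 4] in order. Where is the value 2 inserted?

Starting tree (level order): [35, 4, 45]
Insertion path: 35 -> 4
Result: insert 2 as left child of 4
Final tree (level order): [35, 4, 45, 2]


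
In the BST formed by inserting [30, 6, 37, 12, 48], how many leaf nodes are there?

Tree built from: [30, 6, 37, 12, 48]
Tree (level-order array): [30, 6, 37, None, 12, None, 48]
Rule: A leaf has 0 children.
Per-node child counts:
  node 30: 2 child(ren)
  node 6: 1 child(ren)
  node 12: 0 child(ren)
  node 37: 1 child(ren)
  node 48: 0 child(ren)
Matching nodes: [12, 48]
Count of leaf nodes: 2


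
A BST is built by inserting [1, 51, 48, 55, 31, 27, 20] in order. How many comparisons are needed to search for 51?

Search path for 51: 1 -> 51
Found: True
Comparisons: 2


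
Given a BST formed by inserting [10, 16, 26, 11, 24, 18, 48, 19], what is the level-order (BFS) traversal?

Tree insertion order: [10, 16, 26, 11, 24, 18, 48, 19]
Tree (level-order array): [10, None, 16, 11, 26, None, None, 24, 48, 18, None, None, None, None, 19]
BFS from the root, enqueuing left then right child of each popped node:
  queue [10] -> pop 10, enqueue [16], visited so far: [10]
  queue [16] -> pop 16, enqueue [11, 26], visited so far: [10, 16]
  queue [11, 26] -> pop 11, enqueue [none], visited so far: [10, 16, 11]
  queue [26] -> pop 26, enqueue [24, 48], visited so far: [10, 16, 11, 26]
  queue [24, 48] -> pop 24, enqueue [18], visited so far: [10, 16, 11, 26, 24]
  queue [48, 18] -> pop 48, enqueue [none], visited so far: [10, 16, 11, 26, 24, 48]
  queue [18] -> pop 18, enqueue [19], visited so far: [10, 16, 11, 26, 24, 48, 18]
  queue [19] -> pop 19, enqueue [none], visited so far: [10, 16, 11, 26, 24, 48, 18, 19]
Result: [10, 16, 11, 26, 24, 48, 18, 19]


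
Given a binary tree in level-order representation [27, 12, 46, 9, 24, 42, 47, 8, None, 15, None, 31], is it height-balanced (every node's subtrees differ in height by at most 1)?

Tree (level-order array): [27, 12, 46, 9, 24, 42, 47, 8, None, 15, None, 31]
Definition: a tree is height-balanced if, at every node, |h(left) - h(right)| <= 1 (empty subtree has height -1).
Bottom-up per-node check:
  node 8: h_left=-1, h_right=-1, diff=0 [OK], height=0
  node 9: h_left=0, h_right=-1, diff=1 [OK], height=1
  node 15: h_left=-1, h_right=-1, diff=0 [OK], height=0
  node 24: h_left=0, h_right=-1, diff=1 [OK], height=1
  node 12: h_left=1, h_right=1, diff=0 [OK], height=2
  node 31: h_left=-1, h_right=-1, diff=0 [OK], height=0
  node 42: h_left=0, h_right=-1, diff=1 [OK], height=1
  node 47: h_left=-1, h_right=-1, diff=0 [OK], height=0
  node 46: h_left=1, h_right=0, diff=1 [OK], height=2
  node 27: h_left=2, h_right=2, diff=0 [OK], height=3
All nodes satisfy the balance condition.
Result: Balanced


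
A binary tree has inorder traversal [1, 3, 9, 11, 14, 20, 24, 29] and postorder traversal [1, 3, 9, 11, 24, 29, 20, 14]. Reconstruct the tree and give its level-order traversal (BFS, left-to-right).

Inorder:   [1, 3, 9, 11, 14, 20, 24, 29]
Postorder: [1, 3, 9, 11, 24, 29, 20, 14]
Algorithm: postorder visits root last, so walk postorder right-to-left;
each value is the root of the current inorder slice — split it at that
value, recurse on the right subtree first, then the left.
Recursive splits:
  root=14; inorder splits into left=[1, 3, 9, 11], right=[20, 24, 29]
  root=20; inorder splits into left=[], right=[24, 29]
  root=29; inorder splits into left=[24], right=[]
  root=24; inorder splits into left=[], right=[]
  root=11; inorder splits into left=[1, 3, 9], right=[]
  root=9; inorder splits into left=[1, 3], right=[]
  root=3; inorder splits into left=[1], right=[]
  root=1; inorder splits into left=[], right=[]
Reconstructed level-order: [14, 11, 20, 9, 29, 3, 24, 1]


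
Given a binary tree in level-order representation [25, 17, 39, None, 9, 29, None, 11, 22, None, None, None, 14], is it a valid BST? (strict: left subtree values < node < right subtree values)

Level-order array: [25, 17, 39, None, 9, 29, None, 11, 22, None, None, None, 14]
Validate using subtree bounds (lo, hi): at each node, require lo < value < hi,
then recurse left with hi=value and right with lo=value.
Preorder trace (stopping at first violation):
  at node 25 with bounds (-inf, +inf): OK
  at node 17 with bounds (-inf, 25): OK
  at node 9 with bounds (17, 25): VIOLATION
Node 9 violates its bound: not (17 < 9 < 25).
Result: Not a valid BST


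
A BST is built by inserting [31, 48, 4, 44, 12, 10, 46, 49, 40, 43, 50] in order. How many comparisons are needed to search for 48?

Search path for 48: 31 -> 48
Found: True
Comparisons: 2


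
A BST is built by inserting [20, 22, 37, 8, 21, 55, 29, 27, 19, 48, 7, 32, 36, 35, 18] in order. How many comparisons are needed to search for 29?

Search path for 29: 20 -> 22 -> 37 -> 29
Found: True
Comparisons: 4


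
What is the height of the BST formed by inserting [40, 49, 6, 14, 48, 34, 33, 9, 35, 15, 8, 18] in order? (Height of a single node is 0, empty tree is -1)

Insertion order: [40, 49, 6, 14, 48, 34, 33, 9, 35, 15, 8, 18]
Tree (level-order array): [40, 6, 49, None, 14, 48, None, 9, 34, None, None, 8, None, 33, 35, None, None, 15, None, None, None, None, 18]
Compute height bottom-up (empty subtree = -1):
  height(8) = 1 + max(-1, -1) = 0
  height(9) = 1 + max(0, -1) = 1
  height(18) = 1 + max(-1, -1) = 0
  height(15) = 1 + max(-1, 0) = 1
  height(33) = 1 + max(1, -1) = 2
  height(35) = 1 + max(-1, -1) = 0
  height(34) = 1 + max(2, 0) = 3
  height(14) = 1 + max(1, 3) = 4
  height(6) = 1 + max(-1, 4) = 5
  height(48) = 1 + max(-1, -1) = 0
  height(49) = 1 + max(0, -1) = 1
  height(40) = 1 + max(5, 1) = 6
Height = 6


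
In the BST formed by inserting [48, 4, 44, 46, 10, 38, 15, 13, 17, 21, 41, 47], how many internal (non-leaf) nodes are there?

Tree built from: [48, 4, 44, 46, 10, 38, 15, 13, 17, 21, 41, 47]
Tree (level-order array): [48, 4, None, None, 44, 10, 46, None, 38, None, 47, 15, 41, None, None, 13, 17, None, None, None, None, None, 21]
Rule: An internal node has at least one child.
Per-node child counts:
  node 48: 1 child(ren)
  node 4: 1 child(ren)
  node 44: 2 child(ren)
  node 10: 1 child(ren)
  node 38: 2 child(ren)
  node 15: 2 child(ren)
  node 13: 0 child(ren)
  node 17: 1 child(ren)
  node 21: 0 child(ren)
  node 41: 0 child(ren)
  node 46: 1 child(ren)
  node 47: 0 child(ren)
Matching nodes: [48, 4, 44, 10, 38, 15, 17, 46]
Count of internal (non-leaf) nodes: 8


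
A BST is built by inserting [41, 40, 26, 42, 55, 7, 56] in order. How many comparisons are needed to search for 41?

Search path for 41: 41
Found: True
Comparisons: 1


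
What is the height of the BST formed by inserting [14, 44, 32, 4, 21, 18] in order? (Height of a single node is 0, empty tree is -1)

Insertion order: [14, 44, 32, 4, 21, 18]
Tree (level-order array): [14, 4, 44, None, None, 32, None, 21, None, 18]
Compute height bottom-up (empty subtree = -1):
  height(4) = 1 + max(-1, -1) = 0
  height(18) = 1 + max(-1, -1) = 0
  height(21) = 1 + max(0, -1) = 1
  height(32) = 1 + max(1, -1) = 2
  height(44) = 1 + max(2, -1) = 3
  height(14) = 1 + max(0, 3) = 4
Height = 4


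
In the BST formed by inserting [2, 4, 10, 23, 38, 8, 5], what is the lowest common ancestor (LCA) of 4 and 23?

Tree insertion order: [2, 4, 10, 23, 38, 8, 5]
Tree (level-order array): [2, None, 4, None, 10, 8, 23, 5, None, None, 38]
In a BST, the LCA of p=4, q=23 is the first node v on the
root-to-leaf path with p <= v <= q (go left if both < v, right if both > v).
Walk from root:
  at 2: both 4 and 23 > 2, go right
  at 4: 4 <= 4 <= 23, this is the LCA
LCA = 4


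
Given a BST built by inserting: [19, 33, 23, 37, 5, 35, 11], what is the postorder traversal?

Tree insertion order: [19, 33, 23, 37, 5, 35, 11]
Tree (level-order array): [19, 5, 33, None, 11, 23, 37, None, None, None, None, 35]
Postorder traversal: [11, 5, 23, 35, 37, 33, 19]


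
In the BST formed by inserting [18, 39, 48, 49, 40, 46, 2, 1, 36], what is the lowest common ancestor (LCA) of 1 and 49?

Tree insertion order: [18, 39, 48, 49, 40, 46, 2, 1, 36]
Tree (level-order array): [18, 2, 39, 1, None, 36, 48, None, None, None, None, 40, 49, None, 46]
In a BST, the LCA of p=1, q=49 is the first node v on the
root-to-leaf path with p <= v <= q (go left if both < v, right if both > v).
Walk from root:
  at 18: 1 <= 18 <= 49, this is the LCA
LCA = 18


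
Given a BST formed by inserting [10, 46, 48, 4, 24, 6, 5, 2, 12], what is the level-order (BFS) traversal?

Tree insertion order: [10, 46, 48, 4, 24, 6, 5, 2, 12]
Tree (level-order array): [10, 4, 46, 2, 6, 24, 48, None, None, 5, None, 12]
BFS from the root, enqueuing left then right child of each popped node:
  queue [10] -> pop 10, enqueue [4, 46], visited so far: [10]
  queue [4, 46] -> pop 4, enqueue [2, 6], visited so far: [10, 4]
  queue [46, 2, 6] -> pop 46, enqueue [24, 48], visited so far: [10, 4, 46]
  queue [2, 6, 24, 48] -> pop 2, enqueue [none], visited so far: [10, 4, 46, 2]
  queue [6, 24, 48] -> pop 6, enqueue [5], visited so far: [10, 4, 46, 2, 6]
  queue [24, 48, 5] -> pop 24, enqueue [12], visited so far: [10, 4, 46, 2, 6, 24]
  queue [48, 5, 12] -> pop 48, enqueue [none], visited so far: [10, 4, 46, 2, 6, 24, 48]
  queue [5, 12] -> pop 5, enqueue [none], visited so far: [10, 4, 46, 2, 6, 24, 48, 5]
  queue [12] -> pop 12, enqueue [none], visited so far: [10, 4, 46, 2, 6, 24, 48, 5, 12]
Result: [10, 4, 46, 2, 6, 24, 48, 5, 12]


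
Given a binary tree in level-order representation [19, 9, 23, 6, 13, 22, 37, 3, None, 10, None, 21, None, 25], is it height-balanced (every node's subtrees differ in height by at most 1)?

Tree (level-order array): [19, 9, 23, 6, 13, 22, 37, 3, None, 10, None, 21, None, 25]
Definition: a tree is height-balanced if, at every node, |h(left) - h(right)| <= 1 (empty subtree has height -1).
Bottom-up per-node check:
  node 3: h_left=-1, h_right=-1, diff=0 [OK], height=0
  node 6: h_left=0, h_right=-1, diff=1 [OK], height=1
  node 10: h_left=-1, h_right=-1, diff=0 [OK], height=0
  node 13: h_left=0, h_right=-1, diff=1 [OK], height=1
  node 9: h_left=1, h_right=1, diff=0 [OK], height=2
  node 21: h_left=-1, h_right=-1, diff=0 [OK], height=0
  node 22: h_left=0, h_right=-1, diff=1 [OK], height=1
  node 25: h_left=-1, h_right=-1, diff=0 [OK], height=0
  node 37: h_left=0, h_right=-1, diff=1 [OK], height=1
  node 23: h_left=1, h_right=1, diff=0 [OK], height=2
  node 19: h_left=2, h_right=2, diff=0 [OK], height=3
All nodes satisfy the balance condition.
Result: Balanced


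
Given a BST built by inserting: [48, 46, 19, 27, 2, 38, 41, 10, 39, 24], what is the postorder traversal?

Tree insertion order: [48, 46, 19, 27, 2, 38, 41, 10, 39, 24]
Tree (level-order array): [48, 46, None, 19, None, 2, 27, None, 10, 24, 38, None, None, None, None, None, 41, 39]
Postorder traversal: [10, 2, 24, 39, 41, 38, 27, 19, 46, 48]


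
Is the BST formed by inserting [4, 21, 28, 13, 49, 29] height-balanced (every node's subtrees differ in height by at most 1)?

Tree (level-order array): [4, None, 21, 13, 28, None, None, None, 49, 29]
Definition: a tree is height-balanced if, at every node, |h(left) - h(right)| <= 1 (empty subtree has height -1).
Bottom-up per-node check:
  node 13: h_left=-1, h_right=-1, diff=0 [OK], height=0
  node 29: h_left=-1, h_right=-1, diff=0 [OK], height=0
  node 49: h_left=0, h_right=-1, diff=1 [OK], height=1
  node 28: h_left=-1, h_right=1, diff=2 [FAIL (|-1-1|=2 > 1)], height=2
  node 21: h_left=0, h_right=2, diff=2 [FAIL (|0-2|=2 > 1)], height=3
  node 4: h_left=-1, h_right=3, diff=4 [FAIL (|-1-3|=4 > 1)], height=4
Node 28 violates the condition: |-1 - 1| = 2 > 1.
Result: Not balanced


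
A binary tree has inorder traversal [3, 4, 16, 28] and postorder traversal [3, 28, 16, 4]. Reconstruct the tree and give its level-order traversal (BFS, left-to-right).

Inorder:   [3, 4, 16, 28]
Postorder: [3, 28, 16, 4]
Algorithm: postorder visits root last, so walk postorder right-to-left;
each value is the root of the current inorder slice — split it at that
value, recurse on the right subtree first, then the left.
Recursive splits:
  root=4; inorder splits into left=[3], right=[16, 28]
  root=16; inorder splits into left=[], right=[28]
  root=28; inorder splits into left=[], right=[]
  root=3; inorder splits into left=[], right=[]
Reconstructed level-order: [4, 3, 16, 28]


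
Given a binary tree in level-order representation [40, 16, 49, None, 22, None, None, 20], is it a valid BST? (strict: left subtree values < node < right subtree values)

Level-order array: [40, 16, 49, None, 22, None, None, 20]
Validate using subtree bounds (lo, hi): at each node, require lo < value < hi,
then recurse left with hi=value and right with lo=value.
Preorder trace (stopping at first violation):
  at node 40 with bounds (-inf, +inf): OK
  at node 16 with bounds (-inf, 40): OK
  at node 22 with bounds (16, 40): OK
  at node 20 with bounds (16, 22): OK
  at node 49 with bounds (40, +inf): OK
No violation found at any node.
Result: Valid BST


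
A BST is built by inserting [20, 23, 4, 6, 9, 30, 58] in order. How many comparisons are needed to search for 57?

Search path for 57: 20 -> 23 -> 30 -> 58
Found: False
Comparisons: 4


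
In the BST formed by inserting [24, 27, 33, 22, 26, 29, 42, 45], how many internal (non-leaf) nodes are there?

Tree built from: [24, 27, 33, 22, 26, 29, 42, 45]
Tree (level-order array): [24, 22, 27, None, None, 26, 33, None, None, 29, 42, None, None, None, 45]
Rule: An internal node has at least one child.
Per-node child counts:
  node 24: 2 child(ren)
  node 22: 0 child(ren)
  node 27: 2 child(ren)
  node 26: 0 child(ren)
  node 33: 2 child(ren)
  node 29: 0 child(ren)
  node 42: 1 child(ren)
  node 45: 0 child(ren)
Matching nodes: [24, 27, 33, 42]
Count of internal (non-leaf) nodes: 4


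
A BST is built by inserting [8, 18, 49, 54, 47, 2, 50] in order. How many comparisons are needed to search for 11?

Search path for 11: 8 -> 18
Found: False
Comparisons: 2


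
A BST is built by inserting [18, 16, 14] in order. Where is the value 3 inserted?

Starting tree (level order): [18, 16, None, 14]
Insertion path: 18 -> 16 -> 14
Result: insert 3 as left child of 14
Final tree (level order): [18, 16, None, 14, None, 3]


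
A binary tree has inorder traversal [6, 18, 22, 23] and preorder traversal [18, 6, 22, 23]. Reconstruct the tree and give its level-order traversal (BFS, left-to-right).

Inorder:  [6, 18, 22, 23]
Preorder: [18, 6, 22, 23]
Algorithm: preorder visits root first, so consume preorder in order;
for each root, split the current inorder slice at that value into
left-subtree inorder and right-subtree inorder, then recurse.
Recursive splits:
  root=18; inorder splits into left=[6], right=[22, 23]
  root=6; inorder splits into left=[], right=[]
  root=22; inorder splits into left=[], right=[23]
  root=23; inorder splits into left=[], right=[]
Reconstructed level-order: [18, 6, 22, 23]


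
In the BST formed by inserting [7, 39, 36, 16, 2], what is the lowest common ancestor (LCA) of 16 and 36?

Tree insertion order: [7, 39, 36, 16, 2]
Tree (level-order array): [7, 2, 39, None, None, 36, None, 16]
In a BST, the LCA of p=16, q=36 is the first node v on the
root-to-leaf path with p <= v <= q (go left if both < v, right if both > v).
Walk from root:
  at 7: both 16 and 36 > 7, go right
  at 39: both 16 and 36 < 39, go left
  at 36: 16 <= 36 <= 36, this is the LCA
LCA = 36


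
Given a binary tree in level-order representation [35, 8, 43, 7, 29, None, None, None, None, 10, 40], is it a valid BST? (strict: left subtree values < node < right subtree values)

Level-order array: [35, 8, 43, 7, 29, None, None, None, None, 10, 40]
Validate using subtree bounds (lo, hi): at each node, require lo < value < hi,
then recurse left with hi=value and right with lo=value.
Preorder trace (stopping at first violation):
  at node 35 with bounds (-inf, +inf): OK
  at node 8 with bounds (-inf, 35): OK
  at node 7 with bounds (-inf, 8): OK
  at node 29 with bounds (8, 35): OK
  at node 10 with bounds (8, 29): OK
  at node 40 with bounds (29, 35): VIOLATION
Node 40 violates its bound: not (29 < 40 < 35).
Result: Not a valid BST


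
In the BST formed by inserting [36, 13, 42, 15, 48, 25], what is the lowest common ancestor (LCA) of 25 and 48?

Tree insertion order: [36, 13, 42, 15, 48, 25]
Tree (level-order array): [36, 13, 42, None, 15, None, 48, None, 25]
In a BST, the LCA of p=25, q=48 is the first node v on the
root-to-leaf path with p <= v <= q (go left if both < v, right if both > v).
Walk from root:
  at 36: 25 <= 36 <= 48, this is the LCA
LCA = 36


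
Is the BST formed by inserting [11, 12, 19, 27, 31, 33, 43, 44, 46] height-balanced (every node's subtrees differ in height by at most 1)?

Tree (level-order array): [11, None, 12, None, 19, None, 27, None, 31, None, 33, None, 43, None, 44, None, 46]
Definition: a tree is height-balanced if, at every node, |h(left) - h(right)| <= 1 (empty subtree has height -1).
Bottom-up per-node check:
  node 46: h_left=-1, h_right=-1, diff=0 [OK], height=0
  node 44: h_left=-1, h_right=0, diff=1 [OK], height=1
  node 43: h_left=-1, h_right=1, diff=2 [FAIL (|-1-1|=2 > 1)], height=2
  node 33: h_left=-1, h_right=2, diff=3 [FAIL (|-1-2|=3 > 1)], height=3
  node 31: h_left=-1, h_right=3, diff=4 [FAIL (|-1-3|=4 > 1)], height=4
  node 27: h_left=-1, h_right=4, diff=5 [FAIL (|-1-4|=5 > 1)], height=5
  node 19: h_left=-1, h_right=5, diff=6 [FAIL (|-1-5|=6 > 1)], height=6
  node 12: h_left=-1, h_right=6, diff=7 [FAIL (|-1-6|=7 > 1)], height=7
  node 11: h_left=-1, h_right=7, diff=8 [FAIL (|-1-7|=8 > 1)], height=8
Node 43 violates the condition: |-1 - 1| = 2 > 1.
Result: Not balanced


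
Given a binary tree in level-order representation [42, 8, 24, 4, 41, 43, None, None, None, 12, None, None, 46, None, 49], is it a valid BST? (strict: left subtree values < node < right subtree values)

Level-order array: [42, 8, 24, 4, 41, 43, None, None, None, 12, None, None, 46, None, 49]
Validate using subtree bounds (lo, hi): at each node, require lo < value < hi,
then recurse left with hi=value and right with lo=value.
Preorder trace (stopping at first violation):
  at node 42 with bounds (-inf, +inf): OK
  at node 8 with bounds (-inf, 42): OK
  at node 4 with bounds (-inf, 8): OK
  at node 41 with bounds (8, 42): OK
  at node 12 with bounds (8, 41): OK
  at node 49 with bounds (12, 41): VIOLATION
Node 49 violates its bound: not (12 < 49 < 41).
Result: Not a valid BST


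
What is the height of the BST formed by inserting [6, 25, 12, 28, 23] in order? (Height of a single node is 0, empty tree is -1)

Insertion order: [6, 25, 12, 28, 23]
Tree (level-order array): [6, None, 25, 12, 28, None, 23]
Compute height bottom-up (empty subtree = -1):
  height(23) = 1 + max(-1, -1) = 0
  height(12) = 1 + max(-1, 0) = 1
  height(28) = 1 + max(-1, -1) = 0
  height(25) = 1 + max(1, 0) = 2
  height(6) = 1 + max(-1, 2) = 3
Height = 3
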